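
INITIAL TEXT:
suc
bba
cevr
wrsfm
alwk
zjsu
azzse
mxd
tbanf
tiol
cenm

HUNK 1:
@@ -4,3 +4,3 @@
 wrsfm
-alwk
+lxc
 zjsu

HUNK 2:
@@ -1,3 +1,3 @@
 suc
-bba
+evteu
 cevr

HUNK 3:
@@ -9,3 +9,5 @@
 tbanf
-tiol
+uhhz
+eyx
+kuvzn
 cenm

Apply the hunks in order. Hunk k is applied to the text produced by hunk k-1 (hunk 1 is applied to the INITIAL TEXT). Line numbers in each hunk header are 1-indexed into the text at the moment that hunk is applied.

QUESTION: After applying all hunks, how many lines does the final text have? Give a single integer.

Hunk 1: at line 4 remove [alwk] add [lxc] -> 11 lines: suc bba cevr wrsfm lxc zjsu azzse mxd tbanf tiol cenm
Hunk 2: at line 1 remove [bba] add [evteu] -> 11 lines: suc evteu cevr wrsfm lxc zjsu azzse mxd tbanf tiol cenm
Hunk 3: at line 9 remove [tiol] add [uhhz,eyx,kuvzn] -> 13 lines: suc evteu cevr wrsfm lxc zjsu azzse mxd tbanf uhhz eyx kuvzn cenm
Final line count: 13

Answer: 13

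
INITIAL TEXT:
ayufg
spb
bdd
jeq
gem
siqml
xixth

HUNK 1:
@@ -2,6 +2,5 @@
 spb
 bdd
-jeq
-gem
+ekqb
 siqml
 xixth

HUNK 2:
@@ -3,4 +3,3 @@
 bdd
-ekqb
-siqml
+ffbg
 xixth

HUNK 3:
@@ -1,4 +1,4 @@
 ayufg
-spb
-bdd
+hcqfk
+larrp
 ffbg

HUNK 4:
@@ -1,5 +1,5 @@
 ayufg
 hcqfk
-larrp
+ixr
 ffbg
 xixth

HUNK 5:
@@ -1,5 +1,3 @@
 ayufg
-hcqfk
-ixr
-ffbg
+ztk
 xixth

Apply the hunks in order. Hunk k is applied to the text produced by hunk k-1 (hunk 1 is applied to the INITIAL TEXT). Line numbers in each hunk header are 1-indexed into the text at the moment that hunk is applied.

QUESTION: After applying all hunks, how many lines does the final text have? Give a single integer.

Answer: 3

Derivation:
Hunk 1: at line 2 remove [jeq,gem] add [ekqb] -> 6 lines: ayufg spb bdd ekqb siqml xixth
Hunk 2: at line 3 remove [ekqb,siqml] add [ffbg] -> 5 lines: ayufg spb bdd ffbg xixth
Hunk 3: at line 1 remove [spb,bdd] add [hcqfk,larrp] -> 5 lines: ayufg hcqfk larrp ffbg xixth
Hunk 4: at line 1 remove [larrp] add [ixr] -> 5 lines: ayufg hcqfk ixr ffbg xixth
Hunk 5: at line 1 remove [hcqfk,ixr,ffbg] add [ztk] -> 3 lines: ayufg ztk xixth
Final line count: 3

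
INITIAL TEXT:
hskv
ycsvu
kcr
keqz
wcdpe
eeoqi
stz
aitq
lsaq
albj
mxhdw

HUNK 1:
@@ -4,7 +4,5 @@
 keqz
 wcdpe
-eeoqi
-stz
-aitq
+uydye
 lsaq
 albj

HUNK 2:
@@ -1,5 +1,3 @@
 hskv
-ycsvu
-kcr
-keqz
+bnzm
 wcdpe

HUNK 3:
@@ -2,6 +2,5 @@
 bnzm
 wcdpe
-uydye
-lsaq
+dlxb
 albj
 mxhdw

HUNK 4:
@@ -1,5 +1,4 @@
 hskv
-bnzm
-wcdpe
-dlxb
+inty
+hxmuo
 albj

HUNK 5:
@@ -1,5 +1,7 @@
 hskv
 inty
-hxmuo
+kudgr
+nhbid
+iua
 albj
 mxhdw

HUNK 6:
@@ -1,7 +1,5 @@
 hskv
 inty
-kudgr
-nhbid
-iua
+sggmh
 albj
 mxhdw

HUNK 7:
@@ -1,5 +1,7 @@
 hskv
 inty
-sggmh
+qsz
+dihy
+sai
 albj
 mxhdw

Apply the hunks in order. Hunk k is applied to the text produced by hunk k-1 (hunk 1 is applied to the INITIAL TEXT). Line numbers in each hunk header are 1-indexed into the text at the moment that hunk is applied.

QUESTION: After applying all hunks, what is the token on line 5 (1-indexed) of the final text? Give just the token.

Answer: sai

Derivation:
Hunk 1: at line 4 remove [eeoqi,stz,aitq] add [uydye] -> 9 lines: hskv ycsvu kcr keqz wcdpe uydye lsaq albj mxhdw
Hunk 2: at line 1 remove [ycsvu,kcr,keqz] add [bnzm] -> 7 lines: hskv bnzm wcdpe uydye lsaq albj mxhdw
Hunk 3: at line 2 remove [uydye,lsaq] add [dlxb] -> 6 lines: hskv bnzm wcdpe dlxb albj mxhdw
Hunk 4: at line 1 remove [bnzm,wcdpe,dlxb] add [inty,hxmuo] -> 5 lines: hskv inty hxmuo albj mxhdw
Hunk 5: at line 1 remove [hxmuo] add [kudgr,nhbid,iua] -> 7 lines: hskv inty kudgr nhbid iua albj mxhdw
Hunk 6: at line 1 remove [kudgr,nhbid,iua] add [sggmh] -> 5 lines: hskv inty sggmh albj mxhdw
Hunk 7: at line 1 remove [sggmh] add [qsz,dihy,sai] -> 7 lines: hskv inty qsz dihy sai albj mxhdw
Final line 5: sai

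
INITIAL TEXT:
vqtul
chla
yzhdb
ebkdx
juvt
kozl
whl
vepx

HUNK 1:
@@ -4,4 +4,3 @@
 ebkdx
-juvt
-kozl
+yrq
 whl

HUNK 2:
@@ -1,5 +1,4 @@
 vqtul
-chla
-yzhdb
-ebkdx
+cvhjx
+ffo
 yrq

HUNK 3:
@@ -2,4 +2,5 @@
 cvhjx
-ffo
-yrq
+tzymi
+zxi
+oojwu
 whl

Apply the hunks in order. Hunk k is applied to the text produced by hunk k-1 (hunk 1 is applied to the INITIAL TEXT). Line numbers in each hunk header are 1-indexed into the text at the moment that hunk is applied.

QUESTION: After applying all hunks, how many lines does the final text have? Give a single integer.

Hunk 1: at line 4 remove [juvt,kozl] add [yrq] -> 7 lines: vqtul chla yzhdb ebkdx yrq whl vepx
Hunk 2: at line 1 remove [chla,yzhdb,ebkdx] add [cvhjx,ffo] -> 6 lines: vqtul cvhjx ffo yrq whl vepx
Hunk 3: at line 2 remove [ffo,yrq] add [tzymi,zxi,oojwu] -> 7 lines: vqtul cvhjx tzymi zxi oojwu whl vepx
Final line count: 7

Answer: 7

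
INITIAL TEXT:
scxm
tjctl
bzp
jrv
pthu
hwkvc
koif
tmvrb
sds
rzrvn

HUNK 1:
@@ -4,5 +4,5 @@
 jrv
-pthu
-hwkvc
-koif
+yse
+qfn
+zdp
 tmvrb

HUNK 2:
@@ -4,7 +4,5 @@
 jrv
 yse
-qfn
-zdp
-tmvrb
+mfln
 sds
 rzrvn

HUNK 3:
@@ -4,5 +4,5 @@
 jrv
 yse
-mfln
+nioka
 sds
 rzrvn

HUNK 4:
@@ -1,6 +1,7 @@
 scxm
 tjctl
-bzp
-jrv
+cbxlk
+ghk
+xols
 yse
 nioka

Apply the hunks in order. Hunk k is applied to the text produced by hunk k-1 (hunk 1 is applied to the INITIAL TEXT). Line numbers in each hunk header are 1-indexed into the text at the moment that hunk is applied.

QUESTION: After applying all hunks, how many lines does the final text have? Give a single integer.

Answer: 9

Derivation:
Hunk 1: at line 4 remove [pthu,hwkvc,koif] add [yse,qfn,zdp] -> 10 lines: scxm tjctl bzp jrv yse qfn zdp tmvrb sds rzrvn
Hunk 2: at line 4 remove [qfn,zdp,tmvrb] add [mfln] -> 8 lines: scxm tjctl bzp jrv yse mfln sds rzrvn
Hunk 3: at line 4 remove [mfln] add [nioka] -> 8 lines: scxm tjctl bzp jrv yse nioka sds rzrvn
Hunk 4: at line 1 remove [bzp,jrv] add [cbxlk,ghk,xols] -> 9 lines: scxm tjctl cbxlk ghk xols yse nioka sds rzrvn
Final line count: 9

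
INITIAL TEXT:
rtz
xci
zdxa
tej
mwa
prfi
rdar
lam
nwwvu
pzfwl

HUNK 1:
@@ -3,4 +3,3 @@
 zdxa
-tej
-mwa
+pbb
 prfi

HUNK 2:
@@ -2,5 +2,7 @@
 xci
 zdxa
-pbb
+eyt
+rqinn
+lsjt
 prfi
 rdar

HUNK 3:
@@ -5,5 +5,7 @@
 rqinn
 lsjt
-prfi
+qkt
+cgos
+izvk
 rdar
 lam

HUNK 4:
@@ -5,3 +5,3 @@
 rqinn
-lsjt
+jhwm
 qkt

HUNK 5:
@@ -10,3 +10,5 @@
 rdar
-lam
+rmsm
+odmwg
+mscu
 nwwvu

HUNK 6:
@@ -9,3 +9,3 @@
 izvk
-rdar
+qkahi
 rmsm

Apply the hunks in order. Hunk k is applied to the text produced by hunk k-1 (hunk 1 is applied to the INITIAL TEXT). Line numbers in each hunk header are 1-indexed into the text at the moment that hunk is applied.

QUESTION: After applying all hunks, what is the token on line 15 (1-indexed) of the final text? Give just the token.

Answer: pzfwl

Derivation:
Hunk 1: at line 3 remove [tej,mwa] add [pbb] -> 9 lines: rtz xci zdxa pbb prfi rdar lam nwwvu pzfwl
Hunk 2: at line 2 remove [pbb] add [eyt,rqinn,lsjt] -> 11 lines: rtz xci zdxa eyt rqinn lsjt prfi rdar lam nwwvu pzfwl
Hunk 3: at line 5 remove [prfi] add [qkt,cgos,izvk] -> 13 lines: rtz xci zdxa eyt rqinn lsjt qkt cgos izvk rdar lam nwwvu pzfwl
Hunk 4: at line 5 remove [lsjt] add [jhwm] -> 13 lines: rtz xci zdxa eyt rqinn jhwm qkt cgos izvk rdar lam nwwvu pzfwl
Hunk 5: at line 10 remove [lam] add [rmsm,odmwg,mscu] -> 15 lines: rtz xci zdxa eyt rqinn jhwm qkt cgos izvk rdar rmsm odmwg mscu nwwvu pzfwl
Hunk 6: at line 9 remove [rdar] add [qkahi] -> 15 lines: rtz xci zdxa eyt rqinn jhwm qkt cgos izvk qkahi rmsm odmwg mscu nwwvu pzfwl
Final line 15: pzfwl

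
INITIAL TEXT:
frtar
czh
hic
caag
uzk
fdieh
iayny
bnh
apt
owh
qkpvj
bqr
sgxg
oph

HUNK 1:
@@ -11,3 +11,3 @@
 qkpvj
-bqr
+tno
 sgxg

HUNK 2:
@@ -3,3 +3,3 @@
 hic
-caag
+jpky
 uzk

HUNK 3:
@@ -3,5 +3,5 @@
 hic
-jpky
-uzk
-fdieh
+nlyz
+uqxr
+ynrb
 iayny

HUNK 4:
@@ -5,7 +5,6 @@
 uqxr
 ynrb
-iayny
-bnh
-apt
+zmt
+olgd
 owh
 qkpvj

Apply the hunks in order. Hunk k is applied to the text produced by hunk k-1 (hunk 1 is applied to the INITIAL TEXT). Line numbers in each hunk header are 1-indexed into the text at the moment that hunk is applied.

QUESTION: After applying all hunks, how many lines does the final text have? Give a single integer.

Hunk 1: at line 11 remove [bqr] add [tno] -> 14 lines: frtar czh hic caag uzk fdieh iayny bnh apt owh qkpvj tno sgxg oph
Hunk 2: at line 3 remove [caag] add [jpky] -> 14 lines: frtar czh hic jpky uzk fdieh iayny bnh apt owh qkpvj tno sgxg oph
Hunk 3: at line 3 remove [jpky,uzk,fdieh] add [nlyz,uqxr,ynrb] -> 14 lines: frtar czh hic nlyz uqxr ynrb iayny bnh apt owh qkpvj tno sgxg oph
Hunk 4: at line 5 remove [iayny,bnh,apt] add [zmt,olgd] -> 13 lines: frtar czh hic nlyz uqxr ynrb zmt olgd owh qkpvj tno sgxg oph
Final line count: 13

Answer: 13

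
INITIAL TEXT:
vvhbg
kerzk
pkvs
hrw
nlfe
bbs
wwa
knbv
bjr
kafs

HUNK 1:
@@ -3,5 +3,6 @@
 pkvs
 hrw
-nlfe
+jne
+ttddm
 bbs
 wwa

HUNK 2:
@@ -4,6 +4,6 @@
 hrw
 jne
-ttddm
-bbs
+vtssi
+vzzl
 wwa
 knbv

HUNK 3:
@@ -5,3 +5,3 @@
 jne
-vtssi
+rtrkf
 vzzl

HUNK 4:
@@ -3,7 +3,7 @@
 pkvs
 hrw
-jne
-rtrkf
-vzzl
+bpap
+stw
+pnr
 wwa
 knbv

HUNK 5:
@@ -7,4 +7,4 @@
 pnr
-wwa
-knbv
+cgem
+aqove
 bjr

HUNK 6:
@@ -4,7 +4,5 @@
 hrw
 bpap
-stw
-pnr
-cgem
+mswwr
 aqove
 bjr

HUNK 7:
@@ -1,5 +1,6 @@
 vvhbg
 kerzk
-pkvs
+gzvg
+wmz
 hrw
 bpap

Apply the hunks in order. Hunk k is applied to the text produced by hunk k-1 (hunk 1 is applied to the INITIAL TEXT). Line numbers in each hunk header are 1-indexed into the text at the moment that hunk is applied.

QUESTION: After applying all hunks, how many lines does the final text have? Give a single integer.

Hunk 1: at line 3 remove [nlfe] add [jne,ttddm] -> 11 lines: vvhbg kerzk pkvs hrw jne ttddm bbs wwa knbv bjr kafs
Hunk 2: at line 4 remove [ttddm,bbs] add [vtssi,vzzl] -> 11 lines: vvhbg kerzk pkvs hrw jne vtssi vzzl wwa knbv bjr kafs
Hunk 3: at line 5 remove [vtssi] add [rtrkf] -> 11 lines: vvhbg kerzk pkvs hrw jne rtrkf vzzl wwa knbv bjr kafs
Hunk 4: at line 3 remove [jne,rtrkf,vzzl] add [bpap,stw,pnr] -> 11 lines: vvhbg kerzk pkvs hrw bpap stw pnr wwa knbv bjr kafs
Hunk 5: at line 7 remove [wwa,knbv] add [cgem,aqove] -> 11 lines: vvhbg kerzk pkvs hrw bpap stw pnr cgem aqove bjr kafs
Hunk 6: at line 4 remove [stw,pnr,cgem] add [mswwr] -> 9 lines: vvhbg kerzk pkvs hrw bpap mswwr aqove bjr kafs
Hunk 7: at line 1 remove [pkvs] add [gzvg,wmz] -> 10 lines: vvhbg kerzk gzvg wmz hrw bpap mswwr aqove bjr kafs
Final line count: 10

Answer: 10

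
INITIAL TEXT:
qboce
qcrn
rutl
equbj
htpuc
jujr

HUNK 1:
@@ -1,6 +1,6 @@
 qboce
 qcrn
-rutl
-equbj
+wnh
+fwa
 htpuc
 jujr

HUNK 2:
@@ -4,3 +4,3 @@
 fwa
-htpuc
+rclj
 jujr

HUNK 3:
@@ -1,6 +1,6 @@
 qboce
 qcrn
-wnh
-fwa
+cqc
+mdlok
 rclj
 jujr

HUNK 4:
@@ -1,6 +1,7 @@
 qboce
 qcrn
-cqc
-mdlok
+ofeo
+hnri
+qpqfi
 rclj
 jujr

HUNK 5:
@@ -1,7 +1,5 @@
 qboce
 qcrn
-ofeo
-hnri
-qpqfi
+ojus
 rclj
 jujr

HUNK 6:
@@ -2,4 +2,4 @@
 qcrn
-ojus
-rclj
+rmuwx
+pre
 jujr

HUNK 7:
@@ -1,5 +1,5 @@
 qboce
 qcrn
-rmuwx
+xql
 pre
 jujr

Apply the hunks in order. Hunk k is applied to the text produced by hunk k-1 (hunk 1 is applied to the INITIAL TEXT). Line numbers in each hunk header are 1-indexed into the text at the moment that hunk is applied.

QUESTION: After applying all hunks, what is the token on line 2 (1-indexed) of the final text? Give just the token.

Hunk 1: at line 1 remove [rutl,equbj] add [wnh,fwa] -> 6 lines: qboce qcrn wnh fwa htpuc jujr
Hunk 2: at line 4 remove [htpuc] add [rclj] -> 6 lines: qboce qcrn wnh fwa rclj jujr
Hunk 3: at line 1 remove [wnh,fwa] add [cqc,mdlok] -> 6 lines: qboce qcrn cqc mdlok rclj jujr
Hunk 4: at line 1 remove [cqc,mdlok] add [ofeo,hnri,qpqfi] -> 7 lines: qboce qcrn ofeo hnri qpqfi rclj jujr
Hunk 5: at line 1 remove [ofeo,hnri,qpqfi] add [ojus] -> 5 lines: qboce qcrn ojus rclj jujr
Hunk 6: at line 2 remove [ojus,rclj] add [rmuwx,pre] -> 5 lines: qboce qcrn rmuwx pre jujr
Hunk 7: at line 1 remove [rmuwx] add [xql] -> 5 lines: qboce qcrn xql pre jujr
Final line 2: qcrn

Answer: qcrn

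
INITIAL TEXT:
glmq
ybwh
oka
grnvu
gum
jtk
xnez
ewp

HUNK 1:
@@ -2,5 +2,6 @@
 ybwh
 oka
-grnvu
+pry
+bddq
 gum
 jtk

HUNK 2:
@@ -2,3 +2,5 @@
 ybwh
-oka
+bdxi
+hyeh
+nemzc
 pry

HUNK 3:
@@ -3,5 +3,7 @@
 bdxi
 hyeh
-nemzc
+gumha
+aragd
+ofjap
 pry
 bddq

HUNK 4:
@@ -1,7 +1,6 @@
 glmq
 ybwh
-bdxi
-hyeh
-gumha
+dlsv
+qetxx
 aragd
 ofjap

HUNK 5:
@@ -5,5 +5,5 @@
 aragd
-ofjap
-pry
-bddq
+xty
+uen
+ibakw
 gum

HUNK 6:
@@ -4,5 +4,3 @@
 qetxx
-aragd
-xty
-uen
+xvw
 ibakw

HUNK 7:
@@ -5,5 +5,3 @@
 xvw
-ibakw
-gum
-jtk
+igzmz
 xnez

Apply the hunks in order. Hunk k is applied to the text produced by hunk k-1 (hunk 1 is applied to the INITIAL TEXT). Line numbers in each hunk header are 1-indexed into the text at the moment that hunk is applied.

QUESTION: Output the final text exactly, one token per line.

Hunk 1: at line 2 remove [grnvu] add [pry,bddq] -> 9 lines: glmq ybwh oka pry bddq gum jtk xnez ewp
Hunk 2: at line 2 remove [oka] add [bdxi,hyeh,nemzc] -> 11 lines: glmq ybwh bdxi hyeh nemzc pry bddq gum jtk xnez ewp
Hunk 3: at line 3 remove [nemzc] add [gumha,aragd,ofjap] -> 13 lines: glmq ybwh bdxi hyeh gumha aragd ofjap pry bddq gum jtk xnez ewp
Hunk 4: at line 1 remove [bdxi,hyeh,gumha] add [dlsv,qetxx] -> 12 lines: glmq ybwh dlsv qetxx aragd ofjap pry bddq gum jtk xnez ewp
Hunk 5: at line 5 remove [ofjap,pry,bddq] add [xty,uen,ibakw] -> 12 lines: glmq ybwh dlsv qetxx aragd xty uen ibakw gum jtk xnez ewp
Hunk 6: at line 4 remove [aragd,xty,uen] add [xvw] -> 10 lines: glmq ybwh dlsv qetxx xvw ibakw gum jtk xnez ewp
Hunk 7: at line 5 remove [ibakw,gum,jtk] add [igzmz] -> 8 lines: glmq ybwh dlsv qetxx xvw igzmz xnez ewp

Answer: glmq
ybwh
dlsv
qetxx
xvw
igzmz
xnez
ewp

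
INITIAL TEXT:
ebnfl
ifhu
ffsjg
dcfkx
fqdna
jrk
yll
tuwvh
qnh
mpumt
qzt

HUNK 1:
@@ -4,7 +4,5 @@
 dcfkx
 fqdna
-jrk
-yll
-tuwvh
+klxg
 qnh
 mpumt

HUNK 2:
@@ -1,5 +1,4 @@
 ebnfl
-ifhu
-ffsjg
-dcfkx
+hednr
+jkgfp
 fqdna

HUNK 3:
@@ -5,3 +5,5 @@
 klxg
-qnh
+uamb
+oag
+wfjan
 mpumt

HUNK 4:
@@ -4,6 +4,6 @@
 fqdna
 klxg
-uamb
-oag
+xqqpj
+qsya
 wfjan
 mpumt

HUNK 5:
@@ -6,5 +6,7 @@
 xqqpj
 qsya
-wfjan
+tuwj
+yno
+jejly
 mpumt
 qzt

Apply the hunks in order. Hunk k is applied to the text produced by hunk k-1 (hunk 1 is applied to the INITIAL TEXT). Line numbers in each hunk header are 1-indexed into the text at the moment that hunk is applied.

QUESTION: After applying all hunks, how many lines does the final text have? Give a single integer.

Answer: 12

Derivation:
Hunk 1: at line 4 remove [jrk,yll,tuwvh] add [klxg] -> 9 lines: ebnfl ifhu ffsjg dcfkx fqdna klxg qnh mpumt qzt
Hunk 2: at line 1 remove [ifhu,ffsjg,dcfkx] add [hednr,jkgfp] -> 8 lines: ebnfl hednr jkgfp fqdna klxg qnh mpumt qzt
Hunk 3: at line 5 remove [qnh] add [uamb,oag,wfjan] -> 10 lines: ebnfl hednr jkgfp fqdna klxg uamb oag wfjan mpumt qzt
Hunk 4: at line 4 remove [uamb,oag] add [xqqpj,qsya] -> 10 lines: ebnfl hednr jkgfp fqdna klxg xqqpj qsya wfjan mpumt qzt
Hunk 5: at line 6 remove [wfjan] add [tuwj,yno,jejly] -> 12 lines: ebnfl hednr jkgfp fqdna klxg xqqpj qsya tuwj yno jejly mpumt qzt
Final line count: 12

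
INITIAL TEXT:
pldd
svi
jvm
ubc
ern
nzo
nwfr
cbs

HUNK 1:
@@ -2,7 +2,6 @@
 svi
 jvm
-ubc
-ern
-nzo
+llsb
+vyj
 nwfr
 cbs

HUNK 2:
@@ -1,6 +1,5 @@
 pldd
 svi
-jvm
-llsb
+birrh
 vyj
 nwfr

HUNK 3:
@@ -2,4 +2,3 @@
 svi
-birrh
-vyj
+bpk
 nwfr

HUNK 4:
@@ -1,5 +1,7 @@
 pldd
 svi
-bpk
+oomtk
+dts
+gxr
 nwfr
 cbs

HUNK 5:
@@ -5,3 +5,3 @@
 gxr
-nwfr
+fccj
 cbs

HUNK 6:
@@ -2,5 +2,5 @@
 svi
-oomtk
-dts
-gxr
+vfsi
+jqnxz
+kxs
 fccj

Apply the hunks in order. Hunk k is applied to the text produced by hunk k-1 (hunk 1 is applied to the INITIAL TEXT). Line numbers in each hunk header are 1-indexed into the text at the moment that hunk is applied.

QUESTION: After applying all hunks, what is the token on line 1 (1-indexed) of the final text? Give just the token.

Answer: pldd

Derivation:
Hunk 1: at line 2 remove [ubc,ern,nzo] add [llsb,vyj] -> 7 lines: pldd svi jvm llsb vyj nwfr cbs
Hunk 2: at line 1 remove [jvm,llsb] add [birrh] -> 6 lines: pldd svi birrh vyj nwfr cbs
Hunk 3: at line 2 remove [birrh,vyj] add [bpk] -> 5 lines: pldd svi bpk nwfr cbs
Hunk 4: at line 1 remove [bpk] add [oomtk,dts,gxr] -> 7 lines: pldd svi oomtk dts gxr nwfr cbs
Hunk 5: at line 5 remove [nwfr] add [fccj] -> 7 lines: pldd svi oomtk dts gxr fccj cbs
Hunk 6: at line 2 remove [oomtk,dts,gxr] add [vfsi,jqnxz,kxs] -> 7 lines: pldd svi vfsi jqnxz kxs fccj cbs
Final line 1: pldd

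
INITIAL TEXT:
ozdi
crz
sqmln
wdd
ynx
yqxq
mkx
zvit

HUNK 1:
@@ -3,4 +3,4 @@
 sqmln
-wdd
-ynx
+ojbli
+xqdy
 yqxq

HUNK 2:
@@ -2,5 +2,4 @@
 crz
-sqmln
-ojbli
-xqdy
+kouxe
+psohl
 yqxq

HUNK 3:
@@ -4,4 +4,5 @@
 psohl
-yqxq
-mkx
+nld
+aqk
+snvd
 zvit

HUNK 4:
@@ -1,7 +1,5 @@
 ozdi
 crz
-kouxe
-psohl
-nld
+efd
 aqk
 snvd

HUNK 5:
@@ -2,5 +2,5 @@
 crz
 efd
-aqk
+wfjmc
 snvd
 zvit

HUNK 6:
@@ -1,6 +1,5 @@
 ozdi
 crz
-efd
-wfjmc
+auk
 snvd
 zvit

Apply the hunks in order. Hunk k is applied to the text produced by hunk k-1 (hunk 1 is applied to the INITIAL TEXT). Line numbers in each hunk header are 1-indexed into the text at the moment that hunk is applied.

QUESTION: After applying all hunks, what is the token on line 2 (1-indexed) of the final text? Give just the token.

Hunk 1: at line 3 remove [wdd,ynx] add [ojbli,xqdy] -> 8 lines: ozdi crz sqmln ojbli xqdy yqxq mkx zvit
Hunk 2: at line 2 remove [sqmln,ojbli,xqdy] add [kouxe,psohl] -> 7 lines: ozdi crz kouxe psohl yqxq mkx zvit
Hunk 3: at line 4 remove [yqxq,mkx] add [nld,aqk,snvd] -> 8 lines: ozdi crz kouxe psohl nld aqk snvd zvit
Hunk 4: at line 1 remove [kouxe,psohl,nld] add [efd] -> 6 lines: ozdi crz efd aqk snvd zvit
Hunk 5: at line 2 remove [aqk] add [wfjmc] -> 6 lines: ozdi crz efd wfjmc snvd zvit
Hunk 6: at line 1 remove [efd,wfjmc] add [auk] -> 5 lines: ozdi crz auk snvd zvit
Final line 2: crz

Answer: crz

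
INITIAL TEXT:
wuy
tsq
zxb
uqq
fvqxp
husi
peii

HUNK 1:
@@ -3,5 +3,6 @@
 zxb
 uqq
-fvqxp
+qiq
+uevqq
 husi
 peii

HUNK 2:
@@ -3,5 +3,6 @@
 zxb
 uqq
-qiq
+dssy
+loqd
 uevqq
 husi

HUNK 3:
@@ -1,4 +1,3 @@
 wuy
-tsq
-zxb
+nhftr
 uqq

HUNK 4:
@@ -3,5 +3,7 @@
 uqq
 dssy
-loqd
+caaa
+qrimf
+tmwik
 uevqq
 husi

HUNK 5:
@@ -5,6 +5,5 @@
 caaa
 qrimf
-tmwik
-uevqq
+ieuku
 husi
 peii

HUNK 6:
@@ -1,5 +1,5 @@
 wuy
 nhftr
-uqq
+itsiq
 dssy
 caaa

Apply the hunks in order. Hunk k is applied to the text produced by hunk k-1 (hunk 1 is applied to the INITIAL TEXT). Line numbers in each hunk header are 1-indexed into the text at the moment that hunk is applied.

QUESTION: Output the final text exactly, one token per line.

Answer: wuy
nhftr
itsiq
dssy
caaa
qrimf
ieuku
husi
peii

Derivation:
Hunk 1: at line 3 remove [fvqxp] add [qiq,uevqq] -> 8 lines: wuy tsq zxb uqq qiq uevqq husi peii
Hunk 2: at line 3 remove [qiq] add [dssy,loqd] -> 9 lines: wuy tsq zxb uqq dssy loqd uevqq husi peii
Hunk 3: at line 1 remove [tsq,zxb] add [nhftr] -> 8 lines: wuy nhftr uqq dssy loqd uevqq husi peii
Hunk 4: at line 3 remove [loqd] add [caaa,qrimf,tmwik] -> 10 lines: wuy nhftr uqq dssy caaa qrimf tmwik uevqq husi peii
Hunk 5: at line 5 remove [tmwik,uevqq] add [ieuku] -> 9 lines: wuy nhftr uqq dssy caaa qrimf ieuku husi peii
Hunk 6: at line 1 remove [uqq] add [itsiq] -> 9 lines: wuy nhftr itsiq dssy caaa qrimf ieuku husi peii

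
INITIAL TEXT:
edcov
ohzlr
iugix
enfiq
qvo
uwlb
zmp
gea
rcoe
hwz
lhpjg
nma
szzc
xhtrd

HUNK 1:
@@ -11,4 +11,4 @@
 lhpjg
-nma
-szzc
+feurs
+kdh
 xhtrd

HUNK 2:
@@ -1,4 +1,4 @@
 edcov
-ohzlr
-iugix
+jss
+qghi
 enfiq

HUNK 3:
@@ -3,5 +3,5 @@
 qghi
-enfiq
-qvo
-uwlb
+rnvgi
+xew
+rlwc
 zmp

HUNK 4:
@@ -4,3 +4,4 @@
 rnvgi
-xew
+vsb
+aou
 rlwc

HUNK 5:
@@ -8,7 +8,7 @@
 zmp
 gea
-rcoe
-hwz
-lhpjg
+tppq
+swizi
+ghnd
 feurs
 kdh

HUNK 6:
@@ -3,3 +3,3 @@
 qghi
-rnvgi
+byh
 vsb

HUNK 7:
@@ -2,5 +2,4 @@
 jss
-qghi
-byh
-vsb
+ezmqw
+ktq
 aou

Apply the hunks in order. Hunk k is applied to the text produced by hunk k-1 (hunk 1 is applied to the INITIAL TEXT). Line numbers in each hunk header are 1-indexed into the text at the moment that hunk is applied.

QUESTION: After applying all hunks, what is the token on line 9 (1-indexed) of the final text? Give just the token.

Hunk 1: at line 11 remove [nma,szzc] add [feurs,kdh] -> 14 lines: edcov ohzlr iugix enfiq qvo uwlb zmp gea rcoe hwz lhpjg feurs kdh xhtrd
Hunk 2: at line 1 remove [ohzlr,iugix] add [jss,qghi] -> 14 lines: edcov jss qghi enfiq qvo uwlb zmp gea rcoe hwz lhpjg feurs kdh xhtrd
Hunk 3: at line 3 remove [enfiq,qvo,uwlb] add [rnvgi,xew,rlwc] -> 14 lines: edcov jss qghi rnvgi xew rlwc zmp gea rcoe hwz lhpjg feurs kdh xhtrd
Hunk 4: at line 4 remove [xew] add [vsb,aou] -> 15 lines: edcov jss qghi rnvgi vsb aou rlwc zmp gea rcoe hwz lhpjg feurs kdh xhtrd
Hunk 5: at line 8 remove [rcoe,hwz,lhpjg] add [tppq,swizi,ghnd] -> 15 lines: edcov jss qghi rnvgi vsb aou rlwc zmp gea tppq swizi ghnd feurs kdh xhtrd
Hunk 6: at line 3 remove [rnvgi] add [byh] -> 15 lines: edcov jss qghi byh vsb aou rlwc zmp gea tppq swizi ghnd feurs kdh xhtrd
Hunk 7: at line 2 remove [qghi,byh,vsb] add [ezmqw,ktq] -> 14 lines: edcov jss ezmqw ktq aou rlwc zmp gea tppq swizi ghnd feurs kdh xhtrd
Final line 9: tppq

Answer: tppq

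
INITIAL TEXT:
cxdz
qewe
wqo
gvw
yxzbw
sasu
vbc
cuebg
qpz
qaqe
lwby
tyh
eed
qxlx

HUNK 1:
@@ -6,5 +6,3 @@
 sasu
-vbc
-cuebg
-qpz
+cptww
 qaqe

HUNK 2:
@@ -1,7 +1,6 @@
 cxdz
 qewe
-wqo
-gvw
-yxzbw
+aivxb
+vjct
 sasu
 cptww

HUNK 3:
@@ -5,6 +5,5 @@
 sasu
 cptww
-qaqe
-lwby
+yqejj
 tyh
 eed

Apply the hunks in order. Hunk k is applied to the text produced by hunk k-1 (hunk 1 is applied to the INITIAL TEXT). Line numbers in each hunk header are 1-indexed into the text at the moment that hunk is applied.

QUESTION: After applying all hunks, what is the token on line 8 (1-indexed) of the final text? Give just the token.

Hunk 1: at line 6 remove [vbc,cuebg,qpz] add [cptww] -> 12 lines: cxdz qewe wqo gvw yxzbw sasu cptww qaqe lwby tyh eed qxlx
Hunk 2: at line 1 remove [wqo,gvw,yxzbw] add [aivxb,vjct] -> 11 lines: cxdz qewe aivxb vjct sasu cptww qaqe lwby tyh eed qxlx
Hunk 3: at line 5 remove [qaqe,lwby] add [yqejj] -> 10 lines: cxdz qewe aivxb vjct sasu cptww yqejj tyh eed qxlx
Final line 8: tyh

Answer: tyh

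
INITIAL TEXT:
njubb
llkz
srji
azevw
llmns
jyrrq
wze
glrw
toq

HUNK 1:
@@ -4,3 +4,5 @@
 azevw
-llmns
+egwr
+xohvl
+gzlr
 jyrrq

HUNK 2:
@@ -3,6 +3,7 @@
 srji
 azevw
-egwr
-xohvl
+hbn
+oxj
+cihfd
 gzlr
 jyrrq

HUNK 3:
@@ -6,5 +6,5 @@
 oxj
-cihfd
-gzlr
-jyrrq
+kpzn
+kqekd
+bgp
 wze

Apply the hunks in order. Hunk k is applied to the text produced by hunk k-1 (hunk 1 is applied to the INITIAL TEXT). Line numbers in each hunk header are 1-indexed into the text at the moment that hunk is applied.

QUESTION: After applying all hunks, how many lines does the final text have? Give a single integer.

Hunk 1: at line 4 remove [llmns] add [egwr,xohvl,gzlr] -> 11 lines: njubb llkz srji azevw egwr xohvl gzlr jyrrq wze glrw toq
Hunk 2: at line 3 remove [egwr,xohvl] add [hbn,oxj,cihfd] -> 12 lines: njubb llkz srji azevw hbn oxj cihfd gzlr jyrrq wze glrw toq
Hunk 3: at line 6 remove [cihfd,gzlr,jyrrq] add [kpzn,kqekd,bgp] -> 12 lines: njubb llkz srji azevw hbn oxj kpzn kqekd bgp wze glrw toq
Final line count: 12

Answer: 12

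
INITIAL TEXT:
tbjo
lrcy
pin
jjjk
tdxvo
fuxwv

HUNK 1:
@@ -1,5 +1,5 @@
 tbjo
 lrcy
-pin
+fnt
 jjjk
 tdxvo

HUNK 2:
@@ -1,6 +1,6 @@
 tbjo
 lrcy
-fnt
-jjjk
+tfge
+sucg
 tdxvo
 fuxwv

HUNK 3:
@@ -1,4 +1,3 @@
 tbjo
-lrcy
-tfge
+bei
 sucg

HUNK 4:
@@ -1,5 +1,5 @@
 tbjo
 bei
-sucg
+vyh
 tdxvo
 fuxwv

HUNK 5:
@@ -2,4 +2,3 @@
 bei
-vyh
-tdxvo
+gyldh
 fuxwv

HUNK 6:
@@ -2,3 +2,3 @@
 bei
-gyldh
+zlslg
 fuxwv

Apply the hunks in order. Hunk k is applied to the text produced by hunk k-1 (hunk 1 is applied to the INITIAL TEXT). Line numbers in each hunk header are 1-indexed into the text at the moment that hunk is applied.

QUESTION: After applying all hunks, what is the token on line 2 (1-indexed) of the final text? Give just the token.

Hunk 1: at line 1 remove [pin] add [fnt] -> 6 lines: tbjo lrcy fnt jjjk tdxvo fuxwv
Hunk 2: at line 1 remove [fnt,jjjk] add [tfge,sucg] -> 6 lines: tbjo lrcy tfge sucg tdxvo fuxwv
Hunk 3: at line 1 remove [lrcy,tfge] add [bei] -> 5 lines: tbjo bei sucg tdxvo fuxwv
Hunk 4: at line 1 remove [sucg] add [vyh] -> 5 lines: tbjo bei vyh tdxvo fuxwv
Hunk 5: at line 2 remove [vyh,tdxvo] add [gyldh] -> 4 lines: tbjo bei gyldh fuxwv
Hunk 6: at line 2 remove [gyldh] add [zlslg] -> 4 lines: tbjo bei zlslg fuxwv
Final line 2: bei

Answer: bei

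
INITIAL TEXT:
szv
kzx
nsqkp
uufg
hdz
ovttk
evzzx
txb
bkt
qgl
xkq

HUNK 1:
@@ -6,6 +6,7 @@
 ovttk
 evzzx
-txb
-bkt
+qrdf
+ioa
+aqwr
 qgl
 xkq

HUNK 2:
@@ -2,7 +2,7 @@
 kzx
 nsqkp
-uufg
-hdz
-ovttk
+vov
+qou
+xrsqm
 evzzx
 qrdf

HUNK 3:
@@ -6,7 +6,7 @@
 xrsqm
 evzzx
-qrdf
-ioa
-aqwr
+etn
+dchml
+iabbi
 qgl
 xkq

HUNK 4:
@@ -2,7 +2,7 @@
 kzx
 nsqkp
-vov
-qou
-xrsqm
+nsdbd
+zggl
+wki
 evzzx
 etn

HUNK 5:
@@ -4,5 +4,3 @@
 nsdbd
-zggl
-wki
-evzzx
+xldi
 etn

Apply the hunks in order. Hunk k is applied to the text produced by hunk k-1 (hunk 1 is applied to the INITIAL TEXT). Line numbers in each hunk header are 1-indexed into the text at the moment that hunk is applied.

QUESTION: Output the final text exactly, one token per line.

Answer: szv
kzx
nsqkp
nsdbd
xldi
etn
dchml
iabbi
qgl
xkq

Derivation:
Hunk 1: at line 6 remove [txb,bkt] add [qrdf,ioa,aqwr] -> 12 lines: szv kzx nsqkp uufg hdz ovttk evzzx qrdf ioa aqwr qgl xkq
Hunk 2: at line 2 remove [uufg,hdz,ovttk] add [vov,qou,xrsqm] -> 12 lines: szv kzx nsqkp vov qou xrsqm evzzx qrdf ioa aqwr qgl xkq
Hunk 3: at line 6 remove [qrdf,ioa,aqwr] add [etn,dchml,iabbi] -> 12 lines: szv kzx nsqkp vov qou xrsqm evzzx etn dchml iabbi qgl xkq
Hunk 4: at line 2 remove [vov,qou,xrsqm] add [nsdbd,zggl,wki] -> 12 lines: szv kzx nsqkp nsdbd zggl wki evzzx etn dchml iabbi qgl xkq
Hunk 5: at line 4 remove [zggl,wki,evzzx] add [xldi] -> 10 lines: szv kzx nsqkp nsdbd xldi etn dchml iabbi qgl xkq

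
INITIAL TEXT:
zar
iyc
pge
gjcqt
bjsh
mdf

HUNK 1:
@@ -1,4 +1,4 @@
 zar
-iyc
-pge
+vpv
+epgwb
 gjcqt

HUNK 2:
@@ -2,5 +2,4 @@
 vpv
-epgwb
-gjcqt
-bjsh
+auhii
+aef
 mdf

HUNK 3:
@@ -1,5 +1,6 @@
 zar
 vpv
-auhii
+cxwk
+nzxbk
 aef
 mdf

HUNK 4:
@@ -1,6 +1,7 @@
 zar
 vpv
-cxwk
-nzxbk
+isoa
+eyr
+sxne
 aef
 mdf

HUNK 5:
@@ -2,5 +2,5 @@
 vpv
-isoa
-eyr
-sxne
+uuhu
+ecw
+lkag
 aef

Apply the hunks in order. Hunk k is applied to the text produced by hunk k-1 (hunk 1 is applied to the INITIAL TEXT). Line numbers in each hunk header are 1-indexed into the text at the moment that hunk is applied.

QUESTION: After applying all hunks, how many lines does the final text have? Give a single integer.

Answer: 7

Derivation:
Hunk 1: at line 1 remove [iyc,pge] add [vpv,epgwb] -> 6 lines: zar vpv epgwb gjcqt bjsh mdf
Hunk 2: at line 2 remove [epgwb,gjcqt,bjsh] add [auhii,aef] -> 5 lines: zar vpv auhii aef mdf
Hunk 3: at line 1 remove [auhii] add [cxwk,nzxbk] -> 6 lines: zar vpv cxwk nzxbk aef mdf
Hunk 4: at line 1 remove [cxwk,nzxbk] add [isoa,eyr,sxne] -> 7 lines: zar vpv isoa eyr sxne aef mdf
Hunk 5: at line 2 remove [isoa,eyr,sxne] add [uuhu,ecw,lkag] -> 7 lines: zar vpv uuhu ecw lkag aef mdf
Final line count: 7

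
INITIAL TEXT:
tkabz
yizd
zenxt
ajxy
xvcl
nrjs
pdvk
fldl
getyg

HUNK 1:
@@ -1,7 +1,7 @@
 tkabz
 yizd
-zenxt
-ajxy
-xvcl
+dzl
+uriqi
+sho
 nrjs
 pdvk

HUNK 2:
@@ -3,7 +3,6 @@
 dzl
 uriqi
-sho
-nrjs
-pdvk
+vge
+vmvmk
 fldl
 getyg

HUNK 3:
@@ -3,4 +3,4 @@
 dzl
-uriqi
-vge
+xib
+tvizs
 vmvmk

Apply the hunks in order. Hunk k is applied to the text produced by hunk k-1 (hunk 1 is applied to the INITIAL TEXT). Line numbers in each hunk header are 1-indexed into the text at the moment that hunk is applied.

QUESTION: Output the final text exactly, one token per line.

Hunk 1: at line 1 remove [zenxt,ajxy,xvcl] add [dzl,uriqi,sho] -> 9 lines: tkabz yizd dzl uriqi sho nrjs pdvk fldl getyg
Hunk 2: at line 3 remove [sho,nrjs,pdvk] add [vge,vmvmk] -> 8 lines: tkabz yizd dzl uriqi vge vmvmk fldl getyg
Hunk 3: at line 3 remove [uriqi,vge] add [xib,tvizs] -> 8 lines: tkabz yizd dzl xib tvizs vmvmk fldl getyg

Answer: tkabz
yizd
dzl
xib
tvizs
vmvmk
fldl
getyg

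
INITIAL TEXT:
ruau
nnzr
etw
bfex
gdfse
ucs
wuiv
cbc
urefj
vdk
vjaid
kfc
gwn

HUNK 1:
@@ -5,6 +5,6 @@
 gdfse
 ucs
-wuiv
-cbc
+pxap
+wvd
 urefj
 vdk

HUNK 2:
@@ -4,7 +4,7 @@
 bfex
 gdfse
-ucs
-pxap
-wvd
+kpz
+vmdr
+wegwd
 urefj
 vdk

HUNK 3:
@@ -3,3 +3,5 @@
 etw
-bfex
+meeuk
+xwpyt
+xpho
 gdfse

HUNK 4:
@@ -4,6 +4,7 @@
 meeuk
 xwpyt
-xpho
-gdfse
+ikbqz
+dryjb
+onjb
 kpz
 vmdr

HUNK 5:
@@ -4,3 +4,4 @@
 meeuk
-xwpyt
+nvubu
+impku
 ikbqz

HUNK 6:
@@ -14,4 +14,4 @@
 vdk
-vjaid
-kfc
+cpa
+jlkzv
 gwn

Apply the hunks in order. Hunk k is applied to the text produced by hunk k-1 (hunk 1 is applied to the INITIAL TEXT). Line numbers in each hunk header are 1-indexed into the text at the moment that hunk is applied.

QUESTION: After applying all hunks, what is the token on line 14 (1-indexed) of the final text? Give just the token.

Hunk 1: at line 5 remove [wuiv,cbc] add [pxap,wvd] -> 13 lines: ruau nnzr etw bfex gdfse ucs pxap wvd urefj vdk vjaid kfc gwn
Hunk 2: at line 4 remove [ucs,pxap,wvd] add [kpz,vmdr,wegwd] -> 13 lines: ruau nnzr etw bfex gdfse kpz vmdr wegwd urefj vdk vjaid kfc gwn
Hunk 3: at line 3 remove [bfex] add [meeuk,xwpyt,xpho] -> 15 lines: ruau nnzr etw meeuk xwpyt xpho gdfse kpz vmdr wegwd urefj vdk vjaid kfc gwn
Hunk 4: at line 4 remove [xpho,gdfse] add [ikbqz,dryjb,onjb] -> 16 lines: ruau nnzr etw meeuk xwpyt ikbqz dryjb onjb kpz vmdr wegwd urefj vdk vjaid kfc gwn
Hunk 5: at line 4 remove [xwpyt] add [nvubu,impku] -> 17 lines: ruau nnzr etw meeuk nvubu impku ikbqz dryjb onjb kpz vmdr wegwd urefj vdk vjaid kfc gwn
Hunk 6: at line 14 remove [vjaid,kfc] add [cpa,jlkzv] -> 17 lines: ruau nnzr etw meeuk nvubu impku ikbqz dryjb onjb kpz vmdr wegwd urefj vdk cpa jlkzv gwn
Final line 14: vdk

Answer: vdk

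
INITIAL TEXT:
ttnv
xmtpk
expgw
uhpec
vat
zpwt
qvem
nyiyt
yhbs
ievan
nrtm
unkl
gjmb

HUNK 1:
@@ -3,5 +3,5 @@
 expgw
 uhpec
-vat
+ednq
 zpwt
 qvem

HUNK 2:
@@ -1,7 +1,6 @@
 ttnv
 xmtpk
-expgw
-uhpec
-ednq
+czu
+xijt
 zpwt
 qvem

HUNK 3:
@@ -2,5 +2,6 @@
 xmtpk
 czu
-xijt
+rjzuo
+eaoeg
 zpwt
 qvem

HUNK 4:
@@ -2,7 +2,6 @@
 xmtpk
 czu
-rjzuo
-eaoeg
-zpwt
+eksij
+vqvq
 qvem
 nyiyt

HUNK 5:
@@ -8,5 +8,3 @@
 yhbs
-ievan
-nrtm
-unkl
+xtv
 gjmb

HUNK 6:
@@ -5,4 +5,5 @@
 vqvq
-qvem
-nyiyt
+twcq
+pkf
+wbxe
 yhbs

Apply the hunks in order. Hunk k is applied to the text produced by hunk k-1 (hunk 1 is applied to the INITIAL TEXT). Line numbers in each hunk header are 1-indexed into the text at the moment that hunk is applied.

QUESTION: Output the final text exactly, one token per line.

Answer: ttnv
xmtpk
czu
eksij
vqvq
twcq
pkf
wbxe
yhbs
xtv
gjmb

Derivation:
Hunk 1: at line 3 remove [vat] add [ednq] -> 13 lines: ttnv xmtpk expgw uhpec ednq zpwt qvem nyiyt yhbs ievan nrtm unkl gjmb
Hunk 2: at line 1 remove [expgw,uhpec,ednq] add [czu,xijt] -> 12 lines: ttnv xmtpk czu xijt zpwt qvem nyiyt yhbs ievan nrtm unkl gjmb
Hunk 3: at line 2 remove [xijt] add [rjzuo,eaoeg] -> 13 lines: ttnv xmtpk czu rjzuo eaoeg zpwt qvem nyiyt yhbs ievan nrtm unkl gjmb
Hunk 4: at line 2 remove [rjzuo,eaoeg,zpwt] add [eksij,vqvq] -> 12 lines: ttnv xmtpk czu eksij vqvq qvem nyiyt yhbs ievan nrtm unkl gjmb
Hunk 5: at line 8 remove [ievan,nrtm,unkl] add [xtv] -> 10 lines: ttnv xmtpk czu eksij vqvq qvem nyiyt yhbs xtv gjmb
Hunk 6: at line 5 remove [qvem,nyiyt] add [twcq,pkf,wbxe] -> 11 lines: ttnv xmtpk czu eksij vqvq twcq pkf wbxe yhbs xtv gjmb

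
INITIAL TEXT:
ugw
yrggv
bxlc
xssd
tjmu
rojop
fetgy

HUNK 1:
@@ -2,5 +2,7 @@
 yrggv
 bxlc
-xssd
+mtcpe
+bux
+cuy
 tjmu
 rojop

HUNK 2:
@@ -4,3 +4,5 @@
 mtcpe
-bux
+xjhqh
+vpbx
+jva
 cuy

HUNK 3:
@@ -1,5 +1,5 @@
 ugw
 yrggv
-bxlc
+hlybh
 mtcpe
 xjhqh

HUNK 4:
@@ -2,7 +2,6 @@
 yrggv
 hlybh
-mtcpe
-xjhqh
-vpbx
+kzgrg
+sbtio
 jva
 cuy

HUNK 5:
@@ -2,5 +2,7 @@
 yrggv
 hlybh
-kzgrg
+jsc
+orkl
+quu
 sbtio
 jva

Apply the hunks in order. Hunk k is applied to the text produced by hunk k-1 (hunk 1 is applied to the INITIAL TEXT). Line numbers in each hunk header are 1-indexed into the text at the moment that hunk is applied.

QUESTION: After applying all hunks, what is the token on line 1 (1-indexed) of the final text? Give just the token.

Hunk 1: at line 2 remove [xssd] add [mtcpe,bux,cuy] -> 9 lines: ugw yrggv bxlc mtcpe bux cuy tjmu rojop fetgy
Hunk 2: at line 4 remove [bux] add [xjhqh,vpbx,jva] -> 11 lines: ugw yrggv bxlc mtcpe xjhqh vpbx jva cuy tjmu rojop fetgy
Hunk 3: at line 1 remove [bxlc] add [hlybh] -> 11 lines: ugw yrggv hlybh mtcpe xjhqh vpbx jva cuy tjmu rojop fetgy
Hunk 4: at line 2 remove [mtcpe,xjhqh,vpbx] add [kzgrg,sbtio] -> 10 lines: ugw yrggv hlybh kzgrg sbtio jva cuy tjmu rojop fetgy
Hunk 5: at line 2 remove [kzgrg] add [jsc,orkl,quu] -> 12 lines: ugw yrggv hlybh jsc orkl quu sbtio jva cuy tjmu rojop fetgy
Final line 1: ugw

Answer: ugw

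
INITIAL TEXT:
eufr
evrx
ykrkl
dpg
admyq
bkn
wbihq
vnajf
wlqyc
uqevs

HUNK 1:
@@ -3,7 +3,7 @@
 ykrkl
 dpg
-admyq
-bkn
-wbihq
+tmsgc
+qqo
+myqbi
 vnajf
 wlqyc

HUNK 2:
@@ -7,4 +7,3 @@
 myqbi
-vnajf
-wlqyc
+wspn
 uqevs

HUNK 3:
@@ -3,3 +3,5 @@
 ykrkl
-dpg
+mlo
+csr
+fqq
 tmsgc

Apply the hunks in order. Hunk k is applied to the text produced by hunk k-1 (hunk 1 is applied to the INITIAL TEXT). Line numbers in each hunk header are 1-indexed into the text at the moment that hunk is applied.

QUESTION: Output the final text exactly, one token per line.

Hunk 1: at line 3 remove [admyq,bkn,wbihq] add [tmsgc,qqo,myqbi] -> 10 lines: eufr evrx ykrkl dpg tmsgc qqo myqbi vnajf wlqyc uqevs
Hunk 2: at line 7 remove [vnajf,wlqyc] add [wspn] -> 9 lines: eufr evrx ykrkl dpg tmsgc qqo myqbi wspn uqevs
Hunk 3: at line 3 remove [dpg] add [mlo,csr,fqq] -> 11 lines: eufr evrx ykrkl mlo csr fqq tmsgc qqo myqbi wspn uqevs

Answer: eufr
evrx
ykrkl
mlo
csr
fqq
tmsgc
qqo
myqbi
wspn
uqevs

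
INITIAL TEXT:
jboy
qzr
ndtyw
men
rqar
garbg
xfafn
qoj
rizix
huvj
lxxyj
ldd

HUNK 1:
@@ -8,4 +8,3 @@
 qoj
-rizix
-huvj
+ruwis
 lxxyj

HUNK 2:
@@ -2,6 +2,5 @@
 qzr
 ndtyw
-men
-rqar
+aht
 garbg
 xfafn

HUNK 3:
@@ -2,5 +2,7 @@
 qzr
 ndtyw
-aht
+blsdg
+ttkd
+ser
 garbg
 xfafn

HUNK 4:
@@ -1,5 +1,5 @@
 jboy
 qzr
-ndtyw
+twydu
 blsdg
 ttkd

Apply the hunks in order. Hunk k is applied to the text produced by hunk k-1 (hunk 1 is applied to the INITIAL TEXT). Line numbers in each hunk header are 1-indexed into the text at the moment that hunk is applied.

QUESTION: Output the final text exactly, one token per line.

Hunk 1: at line 8 remove [rizix,huvj] add [ruwis] -> 11 lines: jboy qzr ndtyw men rqar garbg xfafn qoj ruwis lxxyj ldd
Hunk 2: at line 2 remove [men,rqar] add [aht] -> 10 lines: jboy qzr ndtyw aht garbg xfafn qoj ruwis lxxyj ldd
Hunk 3: at line 2 remove [aht] add [blsdg,ttkd,ser] -> 12 lines: jboy qzr ndtyw blsdg ttkd ser garbg xfafn qoj ruwis lxxyj ldd
Hunk 4: at line 1 remove [ndtyw] add [twydu] -> 12 lines: jboy qzr twydu blsdg ttkd ser garbg xfafn qoj ruwis lxxyj ldd

Answer: jboy
qzr
twydu
blsdg
ttkd
ser
garbg
xfafn
qoj
ruwis
lxxyj
ldd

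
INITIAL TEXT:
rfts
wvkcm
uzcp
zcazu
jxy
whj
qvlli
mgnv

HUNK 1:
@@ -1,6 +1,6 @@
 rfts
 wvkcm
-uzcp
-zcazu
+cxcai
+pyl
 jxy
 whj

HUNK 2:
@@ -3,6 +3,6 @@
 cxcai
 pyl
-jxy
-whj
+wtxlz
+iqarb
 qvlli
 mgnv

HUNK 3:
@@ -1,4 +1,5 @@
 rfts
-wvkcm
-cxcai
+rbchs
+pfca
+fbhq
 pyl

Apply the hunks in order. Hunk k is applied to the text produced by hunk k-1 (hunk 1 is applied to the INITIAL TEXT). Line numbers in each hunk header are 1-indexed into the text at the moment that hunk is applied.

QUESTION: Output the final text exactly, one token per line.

Answer: rfts
rbchs
pfca
fbhq
pyl
wtxlz
iqarb
qvlli
mgnv

Derivation:
Hunk 1: at line 1 remove [uzcp,zcazu] add [cxcai,pyl] -> 8 lines: rfts wvkcm cxcai pyl jxy whj qvlli mgnv
Hunk 2: at line 3 remove [jxy,whj] add [wtxlz,iqarb] -> 8 lines: rfts wvkcm cxcai pyl wtxlz iqarb qvlli mgnv
Hunk 3: at line 1 remove [wvkcm,cxcai] add [rbchs,pfca,fbhq] -> 9 lines: rfts rbchs pfca fbhq pyl wtxlz iqarb qvlli mgnv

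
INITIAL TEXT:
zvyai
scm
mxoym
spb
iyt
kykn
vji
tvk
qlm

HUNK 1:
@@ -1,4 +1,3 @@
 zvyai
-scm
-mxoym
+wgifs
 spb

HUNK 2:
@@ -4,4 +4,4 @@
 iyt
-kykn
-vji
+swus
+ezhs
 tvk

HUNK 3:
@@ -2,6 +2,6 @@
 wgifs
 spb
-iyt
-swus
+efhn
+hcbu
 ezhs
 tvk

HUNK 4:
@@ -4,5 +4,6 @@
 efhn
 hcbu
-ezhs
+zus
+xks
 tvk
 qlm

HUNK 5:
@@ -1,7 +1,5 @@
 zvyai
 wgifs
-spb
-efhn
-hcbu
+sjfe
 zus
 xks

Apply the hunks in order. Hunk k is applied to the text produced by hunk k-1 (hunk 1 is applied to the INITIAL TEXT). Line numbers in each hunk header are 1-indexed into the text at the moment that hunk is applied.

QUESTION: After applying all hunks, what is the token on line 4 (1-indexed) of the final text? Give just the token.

Hunk 1: at line 1 remove [scm,mxoym] add [wgifs] -> 8 lines: zvyai wgifs spb iyt kykn vji tvk qlm
Hunk 2: at line 4 remove [kykn,vji] add [swus,ezhs] -> 8 lines: zvyai wgifs spb iyt swus ezhs tvk qlm
Hunk 3: at line 2 remove [iyt,swus] add [efhn,hcbu] -> 8 lines: zvyai wgifs spb efhn hcbu ezhs tvk qlm
Hunk 4: at line 4 remove [ezhs] add [zus,xks] -> 9 lines: zvyai wgifs spb efhn hcbu zus xks tvk qlm
Hunk 5: at line 1 remove [spb,efhn,hcbu] add [sjfe] -> 7 lines: zvyai wgifs sjfe zus xks tvk qlm
Final line 4: zus

Answer: zus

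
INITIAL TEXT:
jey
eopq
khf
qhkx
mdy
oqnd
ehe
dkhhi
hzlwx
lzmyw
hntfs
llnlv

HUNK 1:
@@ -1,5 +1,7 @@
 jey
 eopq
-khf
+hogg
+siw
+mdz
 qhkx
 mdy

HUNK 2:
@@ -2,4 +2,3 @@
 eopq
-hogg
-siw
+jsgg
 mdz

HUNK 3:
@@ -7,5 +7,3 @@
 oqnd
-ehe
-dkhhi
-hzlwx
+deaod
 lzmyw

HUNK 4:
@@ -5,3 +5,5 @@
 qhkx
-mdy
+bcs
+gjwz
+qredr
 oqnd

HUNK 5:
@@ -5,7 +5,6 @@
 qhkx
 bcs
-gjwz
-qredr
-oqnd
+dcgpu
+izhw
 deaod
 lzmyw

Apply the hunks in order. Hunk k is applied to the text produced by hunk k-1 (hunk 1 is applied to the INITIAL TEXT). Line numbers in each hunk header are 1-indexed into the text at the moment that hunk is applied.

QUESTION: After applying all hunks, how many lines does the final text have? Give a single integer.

Hunk 1: at line 1 remove [khf] add [hogg,siw,mdz] -> 14 lines: jey eopq hogg siw mdz qhkx mdy oqnd ehe dkhhi hzlwx lzmyw hntfs llnlv
Hunk 2: at line 2 remove [hogg,siw] add [jsgg] -> 13 lines: jey eopq jsgg mdz qhkx mdy oqnd ehe dkhhi hzlwx lzmyw hntfs llnlv
Hunk 3: at line 7 remove [ehe,dkhhi,hzlwx] add [deaod] -> 11 lines: jey eopq jsgg mdz qhkx mdy oqnd deaod lzmyw hntfs llnlv
Hunk 4: at line 5 remove [mdy] add [bcs,gjwz,qredr] -> 13 lines: jey eopq jsgg mdz qhkx bcs gjwz qredr oqnd deaod lzmyw hntfs llnlv
Hunk 5: at line 5 remove [gjwz,qredr,oqnd] add [dcgpu,izhw] -> 12 lines: jey eopq jsgg mdz qhkx bcs dcgpu izhw deaod lzmyw hntfs llnlv
Final line count: 12

Answer: 12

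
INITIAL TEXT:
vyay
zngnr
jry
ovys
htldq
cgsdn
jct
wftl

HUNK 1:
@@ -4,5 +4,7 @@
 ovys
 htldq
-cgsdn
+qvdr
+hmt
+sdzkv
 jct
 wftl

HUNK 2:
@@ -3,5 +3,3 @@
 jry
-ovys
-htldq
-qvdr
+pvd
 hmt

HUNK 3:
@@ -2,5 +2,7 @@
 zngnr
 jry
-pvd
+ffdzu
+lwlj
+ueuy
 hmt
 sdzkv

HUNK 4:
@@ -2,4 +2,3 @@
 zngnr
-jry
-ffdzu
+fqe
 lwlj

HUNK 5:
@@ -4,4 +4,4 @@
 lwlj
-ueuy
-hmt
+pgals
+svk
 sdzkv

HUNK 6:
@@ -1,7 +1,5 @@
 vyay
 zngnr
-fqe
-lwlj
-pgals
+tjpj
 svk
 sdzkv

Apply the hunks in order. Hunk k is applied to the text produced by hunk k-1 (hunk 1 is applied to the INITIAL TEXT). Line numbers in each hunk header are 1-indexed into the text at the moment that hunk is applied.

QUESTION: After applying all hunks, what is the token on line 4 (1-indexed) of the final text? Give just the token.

Hunk 1: at line 4 remove [cgsdn] add [qvdr,hmt,sdzkv] -> 10 lines: vyay zngnr jry ovys htldq qvdr hmt sdzkv jct wftl
Hunk 2: at line 3 remove [ovys,htldq,qvdr] add [pvd] -> 8 lines: vyay zngnr jry pvd hmt sdzkv jct wftl
Hunk 3: at line 2 remove [pvd] add [ffdzu,lwlj,ueuy] -> 10 lines: vyay zngnr jry ffdzu lwlj ueuy hmt sdzkv jct wftl
Hunk 4: at line 2 remove [jry,ffdzu] add [fqe] -> 9 lines: vyay zngnr fqe lwlj ueuy hmt sdzkv jct wftl
Hunk 5: at line 4 remove [ueuy,hmt] add [pgals,svk] -> 9 lines: vyay zngnr fqe lwlj pgals svk sdzkv jct wftl
Hunk 6: at line 1 remove [fqe,lwlj,pgals] add [tjpj] -> 7 lines: vyay zngnr tjpj svk sdzkv jct wftl
Final line 4: svk

Answer: svk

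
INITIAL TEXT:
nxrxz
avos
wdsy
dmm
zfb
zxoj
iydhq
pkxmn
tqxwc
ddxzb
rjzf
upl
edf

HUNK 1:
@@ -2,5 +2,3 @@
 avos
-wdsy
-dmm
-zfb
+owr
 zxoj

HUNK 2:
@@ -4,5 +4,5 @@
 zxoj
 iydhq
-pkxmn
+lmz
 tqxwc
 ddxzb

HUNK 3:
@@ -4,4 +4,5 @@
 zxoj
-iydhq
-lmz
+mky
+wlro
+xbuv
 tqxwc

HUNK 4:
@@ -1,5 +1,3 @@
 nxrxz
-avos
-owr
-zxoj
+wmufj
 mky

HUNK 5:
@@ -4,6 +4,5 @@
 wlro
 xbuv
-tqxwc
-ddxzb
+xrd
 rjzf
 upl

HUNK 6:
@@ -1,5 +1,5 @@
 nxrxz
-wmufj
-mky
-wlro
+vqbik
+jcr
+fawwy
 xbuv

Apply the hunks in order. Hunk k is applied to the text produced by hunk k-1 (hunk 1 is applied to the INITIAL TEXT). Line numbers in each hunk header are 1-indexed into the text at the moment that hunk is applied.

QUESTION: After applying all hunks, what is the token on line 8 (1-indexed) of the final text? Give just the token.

Hunk 1: at line 2 remove [wdsy,dmm,zfb] add [owr] -> 11 lines: nxrxz avos owr zxoj iydhq pkxmn tqxwc ddxzb rjzf upl edf
Hunk 2: at line 4 remove [pkxmn] add [lmz] -> 11 lines: nxrxz avos owr zxoj iydhq lmz tqxwc ddxzb rjzf upl edf
Hunk 3: at line 4 remove [iydhq,lmz] add [mky,wlro,xbuv] -> 12 lines: nxrxz avos owr zxoj mky wlro xbuv tqxwc ddxzb rjzf upl edf
Hunk 4: at line 1 remove [avos,owr,zxoj] add [wmufj] -> 10 lines: nxrxz wmufj mky wlro xbuv tqxwc ddxzb rjzf upl edf
Hunk 5: at line 4 remove [tqxwc,ddxzb] add [xrd] -> 9 lines: nxrxz wmufj mky wlro xbuv xrd rjzf upl edf
Hunk 6: at line 1 remove [wmufj,mky,wlro] add [vqbik,jcr,fawwy] -> 9 lines: nxrxz vqbik jcr fawwy xbuv xrd rjzf upl edf
Final line 8: upl

Answer: upl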